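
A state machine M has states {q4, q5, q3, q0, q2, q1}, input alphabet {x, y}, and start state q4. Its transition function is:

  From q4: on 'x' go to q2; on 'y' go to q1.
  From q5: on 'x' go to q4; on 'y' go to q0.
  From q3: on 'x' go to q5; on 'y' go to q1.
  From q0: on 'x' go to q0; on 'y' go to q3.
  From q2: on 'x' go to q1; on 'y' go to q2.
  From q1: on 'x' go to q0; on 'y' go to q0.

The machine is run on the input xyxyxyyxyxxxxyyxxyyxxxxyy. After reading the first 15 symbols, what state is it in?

q4 → q2 → q2 → q1 → q0 → q0 → q3 → q1 → q0 → q3 → q5 → q4 → q2 → q1 → q0 → q3
After 15 symbols: q3.

q3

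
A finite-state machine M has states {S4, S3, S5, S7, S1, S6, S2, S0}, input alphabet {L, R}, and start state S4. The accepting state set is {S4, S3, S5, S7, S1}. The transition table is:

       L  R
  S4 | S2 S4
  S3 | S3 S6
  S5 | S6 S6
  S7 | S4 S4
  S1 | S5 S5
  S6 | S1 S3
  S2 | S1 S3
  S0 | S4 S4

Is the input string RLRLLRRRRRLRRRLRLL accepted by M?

Yes

S4 → S4 → S2 → S3 → S3 → S3 → S6 → S3 → S6 → S3 → S6 → S1 → S5 → S6 → S3 → S3 → S6 → S1 → S5
End state S5 is accepting.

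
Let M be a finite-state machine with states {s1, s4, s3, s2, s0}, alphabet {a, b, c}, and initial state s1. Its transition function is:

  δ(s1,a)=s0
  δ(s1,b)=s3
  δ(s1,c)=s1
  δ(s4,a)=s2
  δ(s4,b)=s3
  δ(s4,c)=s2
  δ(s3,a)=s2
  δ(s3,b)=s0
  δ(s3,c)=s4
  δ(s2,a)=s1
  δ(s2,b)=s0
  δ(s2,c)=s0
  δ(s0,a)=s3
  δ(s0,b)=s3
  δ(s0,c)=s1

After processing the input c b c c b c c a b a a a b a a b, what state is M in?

s1 → s1 → s3 → s4 → s2 → s0 → s1 → s1 → s0 → s3 → s2 → s1 → s0 → s3 → s2 → s1 → s3

s3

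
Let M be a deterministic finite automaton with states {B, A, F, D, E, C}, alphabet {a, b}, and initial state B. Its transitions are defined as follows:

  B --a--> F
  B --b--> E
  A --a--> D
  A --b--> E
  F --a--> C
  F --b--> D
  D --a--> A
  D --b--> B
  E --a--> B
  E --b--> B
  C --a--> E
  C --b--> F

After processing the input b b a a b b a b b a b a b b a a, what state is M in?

start at B
read 'b': B → E
read 'b': E → B
read 'a': B → F
read 'a': F → C
read 'b': C → F
read 'b': F → D
read 'a': D → A
read 'b': A → E
read 'b': E → B
read 'a': B → F
read 'b': F → D
read 'a': D → A
read 'b': A → E
read 'b': E → B
read 'a': B → F
read 'a': F → C

C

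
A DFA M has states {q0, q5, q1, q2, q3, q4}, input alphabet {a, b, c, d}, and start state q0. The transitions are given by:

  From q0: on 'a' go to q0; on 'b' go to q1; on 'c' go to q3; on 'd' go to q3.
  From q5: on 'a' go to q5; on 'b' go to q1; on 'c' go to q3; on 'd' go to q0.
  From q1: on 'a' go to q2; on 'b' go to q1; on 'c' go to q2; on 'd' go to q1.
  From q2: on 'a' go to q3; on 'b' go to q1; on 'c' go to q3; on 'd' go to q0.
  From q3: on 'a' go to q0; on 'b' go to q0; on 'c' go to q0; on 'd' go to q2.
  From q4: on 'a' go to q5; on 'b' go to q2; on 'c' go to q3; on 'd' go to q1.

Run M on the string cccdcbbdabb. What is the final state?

q1

start at q0
read 'c': q0 → q3
read 'c': q3 → q0
read 'c': q0 → q3
read 'd': q3 → q2
read 'c': q2 → q3
read 'b': q3 → q0
read 'b': q0 → q1
read 'd': q1 → q1
read 'a': q1 → q2
read 'b': q2 → q1
read 'b': q1 → q1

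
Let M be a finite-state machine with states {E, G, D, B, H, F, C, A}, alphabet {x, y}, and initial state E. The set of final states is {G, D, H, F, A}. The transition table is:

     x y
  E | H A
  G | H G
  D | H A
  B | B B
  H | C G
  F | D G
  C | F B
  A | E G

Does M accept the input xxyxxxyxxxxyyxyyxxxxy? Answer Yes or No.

No

E → H → C → B → B → B → B → B → B → B → B → B → B → B → B → B → B → B → B → B → B → B
End state B is not accepting.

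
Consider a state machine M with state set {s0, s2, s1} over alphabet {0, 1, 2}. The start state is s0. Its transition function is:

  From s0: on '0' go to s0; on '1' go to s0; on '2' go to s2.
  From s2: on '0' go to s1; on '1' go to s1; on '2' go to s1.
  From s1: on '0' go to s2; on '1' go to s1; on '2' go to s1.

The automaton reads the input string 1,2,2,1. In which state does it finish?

Trace: s0 -1-> s0 -2-> s2 -2-> s1 -1-> s1

s1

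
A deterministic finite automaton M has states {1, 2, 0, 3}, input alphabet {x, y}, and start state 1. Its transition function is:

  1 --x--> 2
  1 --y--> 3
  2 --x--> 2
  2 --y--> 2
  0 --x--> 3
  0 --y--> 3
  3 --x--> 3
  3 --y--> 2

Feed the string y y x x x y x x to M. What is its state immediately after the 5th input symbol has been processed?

start at 1
read 'y': 1 → 3
read 'y': 3 → 2
read 'x': 2 → 2
read 'x': 2 → 2
read 'x': 2 → 2
After 5 symbols: 2.

2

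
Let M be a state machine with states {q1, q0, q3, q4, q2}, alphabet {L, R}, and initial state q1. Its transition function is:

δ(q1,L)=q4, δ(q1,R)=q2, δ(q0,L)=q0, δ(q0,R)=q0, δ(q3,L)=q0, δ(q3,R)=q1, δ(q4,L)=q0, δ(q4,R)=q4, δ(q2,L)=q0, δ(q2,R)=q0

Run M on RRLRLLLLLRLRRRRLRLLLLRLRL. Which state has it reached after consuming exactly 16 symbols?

q0

Trace: q1 -R-> q2 -R-> q0 -L-> q0 -R-> q0 -L-> q0 -L-> q0 -L-> q0 -L-> q0 -L-> q0 -R-> q0 -L-> q0 -R-> q0 -R-> q0 -R-> q0 -R-> q0 -L-> q0
After 16 symbols: q0.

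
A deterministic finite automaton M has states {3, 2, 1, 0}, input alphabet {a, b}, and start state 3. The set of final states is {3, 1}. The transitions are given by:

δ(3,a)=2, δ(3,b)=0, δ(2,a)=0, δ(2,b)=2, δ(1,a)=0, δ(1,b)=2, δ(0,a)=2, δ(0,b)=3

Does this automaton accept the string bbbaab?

3 → 0 → 3 → 0 → 2 → 0 → 3
End state 3 is accepting.

Yes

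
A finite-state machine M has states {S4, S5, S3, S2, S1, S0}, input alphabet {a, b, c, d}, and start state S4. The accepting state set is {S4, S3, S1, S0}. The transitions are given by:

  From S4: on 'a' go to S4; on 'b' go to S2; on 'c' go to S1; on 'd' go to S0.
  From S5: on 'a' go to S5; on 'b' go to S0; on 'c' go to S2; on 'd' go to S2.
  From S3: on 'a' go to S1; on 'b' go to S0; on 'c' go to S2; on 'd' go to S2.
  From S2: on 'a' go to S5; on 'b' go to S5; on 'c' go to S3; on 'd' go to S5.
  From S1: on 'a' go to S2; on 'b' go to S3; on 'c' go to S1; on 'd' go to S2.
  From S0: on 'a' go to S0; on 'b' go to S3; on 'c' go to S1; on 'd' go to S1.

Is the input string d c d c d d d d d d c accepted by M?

No

start at S4
read 'd': S4 → S0
read 'c': S0 → S1
read 'd': S1 → S2
read 'c': S2 → S3
read 'd': S3 → S2
read 'd': S2 → S5
read 'd': S5 → S2
read 'd': S2 → S5
read 'd': S5 → S2
read 'd': S2 → S5
read 'c': S5 → S2
End state S2 is not accepting.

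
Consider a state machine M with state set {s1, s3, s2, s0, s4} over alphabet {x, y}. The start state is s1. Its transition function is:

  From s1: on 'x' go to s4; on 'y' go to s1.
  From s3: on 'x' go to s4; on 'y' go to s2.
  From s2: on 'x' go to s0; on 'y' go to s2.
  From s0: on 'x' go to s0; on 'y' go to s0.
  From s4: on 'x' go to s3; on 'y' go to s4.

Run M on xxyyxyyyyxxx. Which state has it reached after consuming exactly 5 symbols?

s0

start at s1
read 'x': s1 → s4
read 'x': s4 → s3
read 'y': s3 → s2
read 'y': s2 → s2
read 'x': s2 → s0
After 5 symbols: s0.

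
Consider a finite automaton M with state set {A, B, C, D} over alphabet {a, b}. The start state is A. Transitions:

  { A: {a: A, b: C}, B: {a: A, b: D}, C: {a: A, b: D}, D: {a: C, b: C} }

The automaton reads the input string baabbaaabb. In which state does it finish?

start at A
read 'b': A → C
read 'a': C → A
read 'a': A → A
read 'b': A → C
read 'b': C → D
read 'a': D → C
read 'a': C → A
read 'a': A → A
read 'b': A → C
read 'b': C → D

D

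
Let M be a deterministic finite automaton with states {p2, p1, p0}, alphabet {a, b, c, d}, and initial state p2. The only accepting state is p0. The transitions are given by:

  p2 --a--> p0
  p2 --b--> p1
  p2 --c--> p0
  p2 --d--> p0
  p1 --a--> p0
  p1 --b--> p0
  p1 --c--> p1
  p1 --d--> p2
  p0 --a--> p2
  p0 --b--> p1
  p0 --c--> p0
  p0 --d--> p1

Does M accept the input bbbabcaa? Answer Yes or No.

No

p2 → p1 → p0 → p1 → p0 → p1 → p1 → p0 → p2
End state p2 is not accepting.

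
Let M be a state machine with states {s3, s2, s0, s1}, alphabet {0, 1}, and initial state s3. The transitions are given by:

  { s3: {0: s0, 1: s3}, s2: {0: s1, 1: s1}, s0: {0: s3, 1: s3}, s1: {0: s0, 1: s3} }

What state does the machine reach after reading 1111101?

s3

s3 → s3 → s3 → s3 → s3 → s3 → s0 → s3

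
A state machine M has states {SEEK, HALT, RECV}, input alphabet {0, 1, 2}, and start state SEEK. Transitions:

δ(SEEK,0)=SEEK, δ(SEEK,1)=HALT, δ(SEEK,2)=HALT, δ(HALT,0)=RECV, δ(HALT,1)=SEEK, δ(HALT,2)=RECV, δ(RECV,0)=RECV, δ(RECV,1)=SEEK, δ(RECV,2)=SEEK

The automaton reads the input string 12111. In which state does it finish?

SEEK

SEEK → HALT → RECV → SEEK → HALT → SEEK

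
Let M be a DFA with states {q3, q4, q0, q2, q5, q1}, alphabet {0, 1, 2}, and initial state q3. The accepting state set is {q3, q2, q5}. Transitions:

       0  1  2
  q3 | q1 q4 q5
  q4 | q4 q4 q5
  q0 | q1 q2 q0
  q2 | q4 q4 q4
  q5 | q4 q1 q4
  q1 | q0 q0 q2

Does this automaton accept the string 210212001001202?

Trace: q3 -2-> q5 -1-> q1 -0-> q0 -2-> q0 -1-> q2 -2-> q4 -0-> q4 -0-> q4 -1-> q4 -0-> q4 -0-> q4 -1-> q4 -2-> q5 -0-> q4 -2-> q5
End state q5 is accepting.

Yes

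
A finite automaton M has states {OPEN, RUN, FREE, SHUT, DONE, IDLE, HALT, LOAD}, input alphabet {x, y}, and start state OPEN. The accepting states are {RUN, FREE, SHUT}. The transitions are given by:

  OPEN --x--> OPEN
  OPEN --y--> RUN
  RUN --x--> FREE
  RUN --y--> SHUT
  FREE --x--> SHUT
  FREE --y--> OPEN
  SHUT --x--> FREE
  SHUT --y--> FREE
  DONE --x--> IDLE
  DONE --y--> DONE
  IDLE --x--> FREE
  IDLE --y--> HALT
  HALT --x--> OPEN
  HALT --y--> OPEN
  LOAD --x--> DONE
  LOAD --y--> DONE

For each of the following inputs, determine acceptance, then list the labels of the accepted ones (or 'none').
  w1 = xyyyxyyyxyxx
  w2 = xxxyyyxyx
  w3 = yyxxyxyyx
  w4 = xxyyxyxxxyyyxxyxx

w1:
  start at OPEN
  read 'x': OPEN → OPEN
  read 'y': OPEN → RUN
  read 'y': RUN → SHUT
  read 'y': SHUT → FREE
  read 'x': FREE → SHUT
  read 'y': SHUT → FREE
  read 'y': FREE → OPEN
  read 'y': OPEN → RUN
  read 'x': RUN → FREE
  read 'y': FREE → OPEN
  read 'x': OPEN → OPEN
  read 'x': OPEN → OPEN
  end OPEN, rejected
w2:
  start at OPEN
  read 'x': OPEN → OPEN
  read 'x': OPEN → OPEN
  read 'x': OPEN → OPEN
  read 'y': OPEN → RUN
  read 'y': RUN → SHUT
  read 'y': SHUT → FREE
  read 'x': FREE → SHUT
  read 'y': SHUT → FREE
  read 'x': FREE → SHUT
  end SHUT, accepted
w3:
  start at OPEN
  read 'y': OPEN → RUN
  read 'y': RUN → SHUT
  read 'x': SHUT → FREE
  read 'x': FREE → SHUT
  read 'y': SHUT → FREE
  read 'x': FREE → SHUT
  read 'y': SHUT → FREE
  read 'y': FREE → OPEN
  read 'x': OPEN → OPEN
  end OPEN, rejected
w4:
  start at OPEN
  read 'x': OPEN → OPEN
  read 'x': OPEN → OPEN
  read 'y': OPEN → RUN
  read 'y': RUN → SHUT
  read 'x': SHUT → FREE
  read 'y': FREE → OPEN
  read 'x': OPEN → OPEN
  read 'x': OPEN → OPEN
  read 'x': OPEN → OPEN
  read 'y': OPEN → RUN
  read 'y': RUN → SHUT
  read 'y': SHUT → FREE
  read 'x': FREE → SHUT
  read 'x': SHUT → FREE
  read 'y': FREE → OPEN
  read 'x': OPEN → OPEN
  read 'x': OPEN → OPEN
  end OPEN, rejected

w2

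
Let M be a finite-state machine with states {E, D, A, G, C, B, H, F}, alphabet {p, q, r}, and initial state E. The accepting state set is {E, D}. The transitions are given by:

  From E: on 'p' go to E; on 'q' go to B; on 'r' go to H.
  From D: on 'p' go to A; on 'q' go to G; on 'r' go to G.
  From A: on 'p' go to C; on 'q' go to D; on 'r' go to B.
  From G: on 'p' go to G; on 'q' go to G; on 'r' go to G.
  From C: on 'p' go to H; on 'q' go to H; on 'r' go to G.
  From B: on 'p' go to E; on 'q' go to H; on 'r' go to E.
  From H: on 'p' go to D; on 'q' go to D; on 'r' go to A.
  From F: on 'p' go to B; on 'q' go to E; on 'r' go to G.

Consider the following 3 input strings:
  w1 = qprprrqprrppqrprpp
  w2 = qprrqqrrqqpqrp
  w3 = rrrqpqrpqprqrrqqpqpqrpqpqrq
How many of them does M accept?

w1:
  start at E
  read 'q': E → B
  read 'p': B → E
  read 'r': E → H
  read 'p': H → D
  read 'r': D → G
  read 'r': G → G
  read 'q': G → G
  read 'p': G → G
  read 'r': G → G
  read 'r': G → G
  read 'p': G → G
  read 'p': G → G
  read 'q': G → G
  read 'r': G → G
  read 'p': G → G
  read 'r': G → G
  read 'p': G → G
  read 'p': G → G
  end G, rejected
w2:
  start at E
  read 'q': E → B
  read 'p': B → E
  read 'r': E → H
  read 'r': H → A
  read 'q': A → D
  read 'q': D → G
  read 'r': G → G
  read 'r': G → G
  read 'q': G → G
  read 'q': G → G
  read 'p': G → G
  read 'q': G → G
  read 'r': G → G
  read 'p': G → G
  end G, rejected
w3:
  start at E
  read 'r': E → H
  read 'r': H → A
  read 'r': A → B
  read 'q': B → H
  read 'p': H → D
  read 'q': D → G
  read 'r': G → G
  read 'p': G → G
  read 'q': G → G
  read 'p': G → G
  read 'r': G → G
  read 'q': G → G
  read 'r': G → G
  read 'r': G → G
  read 'q': G → G
  read 'q': G → G
  read 'p': G → G
  read 'q': G → G
  read 'p': G → G
  read 'q': G → G
  read 'r': G → G
  read 'p': G → G
  read 'q': G → G
  read 'p': G → G
  read 'q': G → G
  read 'r': G → G
  read 'q': G → G
  end G, rejected

0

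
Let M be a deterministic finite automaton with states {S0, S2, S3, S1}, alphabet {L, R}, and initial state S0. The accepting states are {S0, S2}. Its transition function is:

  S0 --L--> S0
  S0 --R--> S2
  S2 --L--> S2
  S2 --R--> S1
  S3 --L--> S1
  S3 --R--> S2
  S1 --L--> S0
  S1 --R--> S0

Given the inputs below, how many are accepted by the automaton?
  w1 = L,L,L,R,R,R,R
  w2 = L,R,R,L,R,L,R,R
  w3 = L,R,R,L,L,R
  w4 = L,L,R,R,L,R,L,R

w1:
  start at S0
  read 'L': S0 → S0
  read 'L': S0 → S0
  read 'L': S0 → S0
  read 'R': S0 → S2
  read 'R': S2 → S1
  read 'R': S1 → S0
  read 'R': S0 → S2
  end S2, accepted
w2:
  start at S0
  read 'L': S0 → S0
  read 'R': S0 → S2
  read 'R': S2 → S1
  read 'L': S1 → S0
  read 'R': S0 → S2
  read 'L': S2 → S2
  read 'R': S2 → S1
  read 'R': S1 → S0
  end S0, accepted
w3:
  start at S0
  read 'L': S0 → S0
  read 'R': S0 → S2
  read 'R': S2 → S1
  read 'L': S1 → S0
  read 'L': S0 → S0
  read 'R': S0 → S2
  end S2, accepted
w4:
  start at S0
  read 'L': S0 → S0
  read 'L': S0 → S0
  read 'R': S0 → S2
  read 'R': S2 → S1
  read 'L': S1 → S0
  read 'R': S0 → S2
  read 'L': S2 → S2
  read 'R': S2 → S1
  end S1, rejected

3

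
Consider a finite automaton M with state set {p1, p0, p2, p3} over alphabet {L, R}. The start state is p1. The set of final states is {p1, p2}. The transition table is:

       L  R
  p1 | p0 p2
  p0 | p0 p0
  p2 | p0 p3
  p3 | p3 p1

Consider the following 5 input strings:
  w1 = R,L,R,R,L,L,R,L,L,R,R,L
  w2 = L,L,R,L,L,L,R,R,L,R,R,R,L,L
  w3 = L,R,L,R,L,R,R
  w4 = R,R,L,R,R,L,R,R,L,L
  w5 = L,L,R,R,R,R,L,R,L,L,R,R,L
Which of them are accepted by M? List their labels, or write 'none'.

w1:
  start at p1
  read 'R': p1 → p2
  read 'L': p2 → p0
  read 'R': p0 → p0
  read 'R': p0 → p0
  read 'L': p0 → p0
  read 'L': p0 → p0
  read 'R': p0 → p0
  read 'L': p0 → p0
  read 'L': p0 → p0
  read 'R': p0 → p0
  read 'R': p0 → p0
  read 'L': p0 → p0
  end p0, rejected
w2:
  start at p1
  read 'L': p1 → p0
  read 'L': p0 → p0
  read 'R': p0 → p0
  read 'L': p0 → p0
  read 'L': p0 → p0
  read 'L': p0 → p0
  read 'R': p0 → p0
  read 'R': p0 → p0
  read 'L': p0 → p0
  read 'R': p0 → p0
  read 'R': p0 → p0
  read 'R': p0 → p0
  read 'L': p0 → p0
  read 'L': p0 → p0
  end p0, rejected
w3:
  start at p1
  read 'L': p1 → p0
  read 'R': p0 → p0
  read 'L': p0 → p0
  read 'R': p0 → p0
  read 'L': p0 → p0
  read 'R': p0 → p0
  read 'R': p0 → p0
  end p0, rejected
w4:
  start at p1
  read 'R': p1 → p2
  read 'R': p2 → p3
  read 'L': p3 → p3
  read 'R': p3 → p1
  read 'R': p1 → p2
  read 'L': p2 → p0
  read 'R': p0 → p0
  read 'R': p0 → p0
  read 'L': p0 → p0
  read 'L': p0 → p0
  end p0, rejected
w5:
  start at p1
  read 'L': p1 → p0
  read 'L': p0 → p0
  read 'R': p0 → p0
  read 'R': p0 → p0
  read 'R': p0 → p0
  read 'R': p0 → p0
  read 'L': p0 → p0
  read 'R': p0 → p0
  read 'L': p0 → p0
  read 'L': p0 → p0
  read 'R': p0 → p0
  read 'R': p0 → p0
  read 'L': p0 → p0
  end p0, rejected

none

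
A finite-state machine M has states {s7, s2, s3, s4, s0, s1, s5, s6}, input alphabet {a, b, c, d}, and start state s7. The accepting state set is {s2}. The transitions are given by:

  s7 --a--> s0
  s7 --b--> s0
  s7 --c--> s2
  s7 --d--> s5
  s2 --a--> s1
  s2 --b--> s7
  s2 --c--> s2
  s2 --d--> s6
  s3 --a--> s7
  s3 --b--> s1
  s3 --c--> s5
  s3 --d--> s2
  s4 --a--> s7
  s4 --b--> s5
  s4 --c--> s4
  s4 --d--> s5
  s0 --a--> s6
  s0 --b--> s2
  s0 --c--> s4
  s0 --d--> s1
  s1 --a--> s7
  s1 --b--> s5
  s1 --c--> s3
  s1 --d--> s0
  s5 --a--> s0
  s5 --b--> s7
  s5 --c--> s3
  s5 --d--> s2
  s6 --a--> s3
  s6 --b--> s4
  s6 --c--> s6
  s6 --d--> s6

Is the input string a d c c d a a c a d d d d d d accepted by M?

Trace: s7 -a-> s0 -d-> s1 -c-> s3 -c-> s5 -d-> s2 -a-> s1 -a-> s7 -c-> s2 -a-> s1 -d-> s0 -d-> s1 -d-> s0 -d-> s1 -d-> s0 -d-> s1
End state s1 is not accepting.

No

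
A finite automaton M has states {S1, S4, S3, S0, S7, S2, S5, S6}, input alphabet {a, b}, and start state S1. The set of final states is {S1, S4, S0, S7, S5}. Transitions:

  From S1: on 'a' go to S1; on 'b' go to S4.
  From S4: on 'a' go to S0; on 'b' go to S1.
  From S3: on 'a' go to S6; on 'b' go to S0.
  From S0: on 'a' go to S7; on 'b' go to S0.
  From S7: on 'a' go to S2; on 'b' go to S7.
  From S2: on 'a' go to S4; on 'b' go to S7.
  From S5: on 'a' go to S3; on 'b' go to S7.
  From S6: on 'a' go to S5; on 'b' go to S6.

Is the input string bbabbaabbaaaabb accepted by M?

Yes

S1 → S4 → S1 → S1 → S4 → S1 → S1 → S1 → S4 → S1 → S1 → S1 → S1 → S1 → S4 → S1
End state S1 is accepting.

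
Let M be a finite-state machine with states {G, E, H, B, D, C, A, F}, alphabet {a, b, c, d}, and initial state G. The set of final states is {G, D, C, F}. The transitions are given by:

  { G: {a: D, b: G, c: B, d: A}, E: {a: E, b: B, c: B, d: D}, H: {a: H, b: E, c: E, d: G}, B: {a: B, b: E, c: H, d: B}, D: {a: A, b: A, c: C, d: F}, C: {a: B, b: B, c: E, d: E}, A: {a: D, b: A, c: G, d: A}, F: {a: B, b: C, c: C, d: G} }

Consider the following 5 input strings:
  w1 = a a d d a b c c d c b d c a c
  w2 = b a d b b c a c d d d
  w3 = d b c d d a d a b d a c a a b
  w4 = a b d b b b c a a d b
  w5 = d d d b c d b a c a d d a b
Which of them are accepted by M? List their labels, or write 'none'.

w1:
  start at G
  read 'a': G → D
  read 'a': D → A
  read 'd': A → A
  read 'd': A → A
  read 'a': A → D
  read 'b': D → A
  read 'c': A → G
  read 'c': G → B
  read 'd': B → B
  read 'c': B → H
  read 'b': H → E
  read 'd': E → D
  read 'c': D → C
  read 'a': C → B
  read 'c': B → H
  end H, rejected
w2:
  start at G
  read 'b': G → G
  read 'a': G → D
  read 'd': D → F
  read 'b': F → C
  read 'b': C → B
  read 'c': B → H
  read 'a': H → H
  read 'c': H → E
  read 'd': E → D
  read 'd': D → F
  read 'd': F → G
  end G, accepted
w3:
  start at G
  read 'd': G → A
  read 'b': A → A
  read 'c': A → G
  read 'd': G → A
  read 'd': A → A
  read 'a': A → D
  read 'd': D → F
  read 'a': F → B
  read 'b': B → E
  read 'd': E → D
  read 'a': D → A
  read 'c': A → G
  read 'a': G → D
  read 'a': D → A
  read 'b': A → A
  end A, rejected
w4:
  start at G
  read 'a': G → D
  read 'b': D → A
  read 'd': A → A
  read 'b': A → A
  read 'b': A → A
  read 'b': A → A
  read 'c': A → G
  read 'a': G → D
  read 'a': D → A
  read 'd': A → A
  read 'b': A → A
  end A, rejected
w5:
  start at G
  read 'd': G → A
  read 'd': A → A
  read 'd': A → A
  read 'b': A → A
  read 'c': A → G
  read 'd': G → A
  read 'b': A → A
  read 'a': A → D
  read 'c': D → C
  read 'a': C → B
  read 'd': B → B
  read 'd': B → B
  read 'a': B → B
  read 'b': B → E
  end E, rejected

w2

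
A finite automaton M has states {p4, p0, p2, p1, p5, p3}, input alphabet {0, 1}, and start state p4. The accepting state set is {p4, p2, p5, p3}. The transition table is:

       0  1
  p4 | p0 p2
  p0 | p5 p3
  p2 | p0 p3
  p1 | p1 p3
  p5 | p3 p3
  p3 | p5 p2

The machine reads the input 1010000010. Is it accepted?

p4 → p2 → p0 → p3 → p5 → p3 → p5 → p3 → p5 → p3 → p5
End state p5 is accepting.

Yes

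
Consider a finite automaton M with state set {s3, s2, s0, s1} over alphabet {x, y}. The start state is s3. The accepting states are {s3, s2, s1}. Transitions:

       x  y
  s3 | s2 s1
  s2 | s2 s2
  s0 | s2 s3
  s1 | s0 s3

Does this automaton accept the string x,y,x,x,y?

s3 → s2 → s2 → s2 → s2 → s2
End state s2 is accepting.

Yes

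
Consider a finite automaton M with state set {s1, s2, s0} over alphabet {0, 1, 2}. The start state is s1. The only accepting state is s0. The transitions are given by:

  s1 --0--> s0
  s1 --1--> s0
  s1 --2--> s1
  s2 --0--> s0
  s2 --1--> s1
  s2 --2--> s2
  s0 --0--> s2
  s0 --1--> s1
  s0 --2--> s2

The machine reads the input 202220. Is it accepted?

start at s1
read '2': s1 → s1
read '0': s1 → s0
read '2': s0 → s2
read '2': s2 → s2
read '2': s2 → s2
read '0': s2 → s0
End state s0 is accepting.

Yes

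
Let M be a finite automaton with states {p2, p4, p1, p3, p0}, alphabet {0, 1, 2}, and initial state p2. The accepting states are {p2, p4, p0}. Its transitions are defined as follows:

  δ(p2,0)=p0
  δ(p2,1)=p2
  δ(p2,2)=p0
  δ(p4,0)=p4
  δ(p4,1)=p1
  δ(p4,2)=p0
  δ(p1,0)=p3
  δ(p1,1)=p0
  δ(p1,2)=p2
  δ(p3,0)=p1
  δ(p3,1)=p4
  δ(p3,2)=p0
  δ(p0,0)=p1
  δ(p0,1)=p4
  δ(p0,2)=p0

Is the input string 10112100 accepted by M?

No

start at p2
read '1': p2 → p2
read '0': p2 → p0
read '1': p0 → p4
read '1': p4 → p1
read '2': p1 → p2
read '1': p2 → p2
read '0': p2 → p0
read '0': p0 → p1
End state p1 is not accepting.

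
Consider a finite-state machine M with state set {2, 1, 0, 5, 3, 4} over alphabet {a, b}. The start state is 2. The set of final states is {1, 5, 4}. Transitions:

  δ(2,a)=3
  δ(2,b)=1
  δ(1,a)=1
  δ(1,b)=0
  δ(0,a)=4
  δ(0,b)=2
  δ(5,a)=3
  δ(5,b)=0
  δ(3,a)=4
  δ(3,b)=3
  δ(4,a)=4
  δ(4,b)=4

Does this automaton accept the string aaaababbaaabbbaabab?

start at 2
read 'a': 2 → 3
read 'a': 3 → 4
read 'a': 4 → 4
read 'a': 4 → 4
read 'b': 4 → 4
read 'a': 4 → 4
read 'b': 4 → 4
read 'b': 4 → 4
read 'a': 4 → 4
read 'a': 4 → 4
read 'a': 4 → 4
read 'b': 4 → 4
read 'b': 4 → 4
read 'b': 4 → 4
read 'a': 4 → 4
read 'a': 4 → 4
read 'b': 4 → 4
read 'a': 4 → 4
read 'b': 4 → 4
End state 4 is accepting.

Yes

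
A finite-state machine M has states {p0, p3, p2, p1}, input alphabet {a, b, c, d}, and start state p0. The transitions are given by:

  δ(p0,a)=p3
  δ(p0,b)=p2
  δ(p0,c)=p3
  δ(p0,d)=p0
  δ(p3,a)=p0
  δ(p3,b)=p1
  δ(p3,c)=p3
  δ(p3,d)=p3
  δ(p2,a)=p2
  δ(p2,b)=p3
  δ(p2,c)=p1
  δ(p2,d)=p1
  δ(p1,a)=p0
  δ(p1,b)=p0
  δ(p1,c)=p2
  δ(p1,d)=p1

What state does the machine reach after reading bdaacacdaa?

Trace: p0 -b-> p2 -d-> p1 -a-> p0 -a-> p3 -c-> p3 -a-> p0 -c-> p3 -d-> p3 -a-> p0 -a-> p3

p3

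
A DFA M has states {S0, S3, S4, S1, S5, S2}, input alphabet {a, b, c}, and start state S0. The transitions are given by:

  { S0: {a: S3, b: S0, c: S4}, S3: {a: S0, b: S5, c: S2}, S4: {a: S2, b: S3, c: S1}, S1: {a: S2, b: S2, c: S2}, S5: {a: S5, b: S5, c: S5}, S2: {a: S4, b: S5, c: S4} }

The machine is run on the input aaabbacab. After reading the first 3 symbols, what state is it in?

start at S0
read 'a': S0 → S3
read 'a': S3 → S0
read 'a': S0 → S3
After 3 symbols: S3.

S3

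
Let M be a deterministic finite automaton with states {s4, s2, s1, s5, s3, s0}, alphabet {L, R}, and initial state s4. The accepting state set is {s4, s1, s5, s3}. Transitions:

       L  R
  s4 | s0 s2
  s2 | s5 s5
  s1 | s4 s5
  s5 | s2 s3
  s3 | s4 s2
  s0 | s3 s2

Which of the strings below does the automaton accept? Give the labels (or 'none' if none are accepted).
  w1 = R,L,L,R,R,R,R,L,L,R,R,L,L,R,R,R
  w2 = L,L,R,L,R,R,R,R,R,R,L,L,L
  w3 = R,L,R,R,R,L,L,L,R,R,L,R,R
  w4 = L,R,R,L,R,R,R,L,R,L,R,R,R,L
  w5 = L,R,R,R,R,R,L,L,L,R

w3, w4, w5

w1:
  start at s4
  read 'R': s4 → s2
  read 'L': s2 → s5
  read 'L': s5 → s2
  read 'R': s2 → s5
  read 'R': s5 → s3
  read 'R': s3 → s2
  read 'R': s2 → s5
  read 'L': s5 → s2
  read 'L': s2 → s5
  read 'R': s5 → s3
  read 'R': s3 → s2
  read 'L': s2 → s5
  read 'L': s5 → s2
  read 'R': s2 → s5
  read 'R': s5 → s3
  read 'R': s3 → s2
  end s2, rejected
w2:
  start at s4
  read 'L': s4 → s0
  read 'L': s0 → s3
  read 'R': s3 → s2
  read 'L': s2 → s5
  read 'R': s5 → s3
  read 'R': s3 → s2
  read 'R': s2 → s5
  read 'R': s5 → s3
  read 'R': s3 → s2
  read 'R': s2 → s5
  read 'L': s5 → s2
  read 'L': s2 → s5
  read 'L': s5 → s2
  end s2, rejected
w3:
  start at s4
  read 'R': s4 → s2
  read 'L': s2 → s5
  read 'R': s5 → s3
  read 'R': s3 → s2
  read 'R': s2 → s5
  read 'L': s5 → s2
  read 'L': s2 → s5
  read 'L': s5 → s2
  read 'R': s2 → s5
  read 'R': s5 → s3
  read 'L': s3 → s4
  read 'R': s4 → s2
  read 'R': s2 → s5
  end s5, accepted
w4:
  start at s4
  read 'L': s4 → s0
  read 'R': s0 → s2
  read 'R': s2 → s5
  read 'L': s5 → s2
  read 'R': s2 → s5
  read 'R': s5 → s3
  read 'R': s3 → s2
  read 'L': s2 → s5
  read 'R': s5 → s3
  read 'L': s3 → s4
  read 'R': s4 → s2
  read 'R': s2 → s5
  read 'R': s5 → s3
  read 'L': s3 → s4
  end s4, accepted
w5:
  start at s4
  read 'L': s4 → s0
  read 'R': s0 → s2
  read 'R': s2 → s5
  read 'R': s5 → s3
  read 'R': s3 → s2
  read 'R': s2 → s5
  read 'L': s5 → s2
  read 'L': s2 → s5
  read 'L': s5 → s2
  read 'R': s2 → s5
  end s5, accepted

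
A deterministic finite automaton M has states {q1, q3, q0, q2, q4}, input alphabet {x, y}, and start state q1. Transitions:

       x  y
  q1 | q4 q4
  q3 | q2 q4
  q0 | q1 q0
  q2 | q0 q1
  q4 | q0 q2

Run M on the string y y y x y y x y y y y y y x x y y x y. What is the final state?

q0

start at q1
read 'y': q1 → q4
read 'y': q4 → q2
read 'y': q2 → q1
read 'x': q1 → q4
read 'y': q4 → q2
read 'y': q2 → q1
read 'x': q1 → q4
read 'y': q4 → q2
read 'y': q2 → q1
read 'y': q1 → q4
read 'y': q4 → q2
read 'y': q2 → q1
read 'y': q1 → q4
read 'x': q4 → q0
read 'x': q0 → q1
read 'y': q1 → q4
read 'y': q4 → q2
read 'x': q2 → q0
read 'y': q0 → q0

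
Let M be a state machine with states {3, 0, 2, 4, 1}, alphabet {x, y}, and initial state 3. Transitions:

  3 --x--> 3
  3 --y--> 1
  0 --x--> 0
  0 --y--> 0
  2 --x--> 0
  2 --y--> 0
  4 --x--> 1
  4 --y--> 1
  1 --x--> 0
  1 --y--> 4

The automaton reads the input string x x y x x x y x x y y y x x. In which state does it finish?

Trace: 3 -x-> 3 -x-> 3 -y-> 1 -x-> 0 -x-> 0 -x-> 0 -y-> 0 -x-> 0 -x-> 0 -y-> 0 -y-> 0 -y-> 0 -x-> 0 -x-> 0

0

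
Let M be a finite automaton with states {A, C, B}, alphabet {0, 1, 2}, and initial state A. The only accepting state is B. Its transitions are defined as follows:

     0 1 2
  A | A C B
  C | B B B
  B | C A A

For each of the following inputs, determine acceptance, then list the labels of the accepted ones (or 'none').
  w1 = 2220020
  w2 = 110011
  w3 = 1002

w1: A → B → A → B → C → B → A → A  → end A, rejected
w2: A → C → B → C → B → A → C  → end C, rejected
w3: A → C → B → C → B  → end B, accepted

w3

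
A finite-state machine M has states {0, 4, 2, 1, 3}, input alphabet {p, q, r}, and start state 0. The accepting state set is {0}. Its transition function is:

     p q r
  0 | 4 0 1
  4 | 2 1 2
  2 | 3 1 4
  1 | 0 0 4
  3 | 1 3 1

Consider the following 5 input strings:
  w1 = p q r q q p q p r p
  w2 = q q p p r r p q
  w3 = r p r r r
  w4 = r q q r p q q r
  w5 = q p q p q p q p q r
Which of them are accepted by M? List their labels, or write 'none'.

w1:
  start at 0
  read 'p': 0 → 4
  read 'q': 4 → 1
  read 'r': 1 → 4
  read 'q': 4 → 1
  read 'q': 1 → 0
  read 'p': 0 → 4
  read 'q': 4 → 1
  read 'p': 1 → 0
  read 'r': 0 → 1
  read 'p': 1 → 0
  end 0, accepted
w2:
  start at 0
  read 'q': 0 → 0
  read 'q': 0 → 0
  read 'p': 0 → 4
  read 'p': 4 → 2
  read 'r': 2 → 4
  read 'r': 4 → 2
  read 'p': 2 → 3
  read 'q': 3 → 3
  end 3, rejected
w3:
  start at 0
  read 'r': 0 → 1
  read 'p': 1 → 0
  read 'r': 0 → 1
  read 'r': 1 → 4
  read 'r': 4 → 2
  end 2, rejected
w4:
  start at 0
  read 'r': 0 → 1
  read 'q': 1 → 0
  read 'q': 0 → 0
  read 'r': 0 → 1
  read 'p': 1 → 0
  read 'q': 0 → 0
  read 'q': 0 → 0
  read 'r': 0 → 1
  end 1, rejected
w5:
  start at 0
  read 'q': 0 → 0
  read 'p': 0 → 4
  read 'q': 4 → 1
  read 'p': 1 → 0
  read 'q': 0 → 0
  read 'p': 0 → 4
  read 'q': 4 → 1
  read 'p': 1 → 0
  read 'q': 0 → 0
  read 'r': 0 → 1
  end 1, rejected

w1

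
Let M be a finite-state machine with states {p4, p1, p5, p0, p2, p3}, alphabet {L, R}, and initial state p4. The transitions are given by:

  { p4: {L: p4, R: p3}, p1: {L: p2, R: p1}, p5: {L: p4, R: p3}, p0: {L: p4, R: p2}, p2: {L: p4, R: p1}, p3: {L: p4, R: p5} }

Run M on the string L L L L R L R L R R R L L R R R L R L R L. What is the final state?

Trace: p4 -L-> p4 -L-> p4 -L-> p4 -L-> p4 -R-> p3 -L-> p4 -R-> p3 -L-> p4 -R-> p3 -R-> p5 -R-> p3 -L-> p4 -L-> p4 -R-> p3 -R-> p5 -R-> p3 -L-> p4 -R-> p3 -L-> p4 -R-> p3 -L-> p4

p4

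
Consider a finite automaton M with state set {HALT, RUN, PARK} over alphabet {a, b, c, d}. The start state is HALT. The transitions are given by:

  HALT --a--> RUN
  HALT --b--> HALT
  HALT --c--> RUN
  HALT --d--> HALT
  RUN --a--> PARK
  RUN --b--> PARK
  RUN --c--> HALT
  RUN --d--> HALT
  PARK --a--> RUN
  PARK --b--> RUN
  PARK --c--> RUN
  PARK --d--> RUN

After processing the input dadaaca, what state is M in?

HALT → HALT → RUN → HALT → RUN → PARK → RUN → PARK

PARK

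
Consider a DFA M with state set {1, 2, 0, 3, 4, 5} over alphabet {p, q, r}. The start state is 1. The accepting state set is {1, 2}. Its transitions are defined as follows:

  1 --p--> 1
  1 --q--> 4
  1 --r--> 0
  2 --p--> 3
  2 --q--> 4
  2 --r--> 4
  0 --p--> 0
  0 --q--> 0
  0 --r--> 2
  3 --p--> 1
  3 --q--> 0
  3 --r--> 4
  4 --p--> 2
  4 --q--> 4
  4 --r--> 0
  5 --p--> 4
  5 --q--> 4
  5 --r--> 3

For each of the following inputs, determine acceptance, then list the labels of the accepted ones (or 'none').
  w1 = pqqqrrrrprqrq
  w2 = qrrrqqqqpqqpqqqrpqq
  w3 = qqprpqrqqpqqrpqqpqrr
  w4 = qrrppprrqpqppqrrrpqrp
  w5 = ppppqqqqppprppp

none

w1:
  start at 1
  read 'p': 1 → 1
  read 'q': 1 → 4
  read 'q': 4 → 4
  read 'q': 4 → 4
  read 'r': 4 → 0
  read 'r': 0 → 2
  read 'r': 2 → 4
  read 'r': 4 → 0
  read 'p': 0 → 0
  read 'r': 0 → 2
  read 'q': 2 → 4
  read 'r': 4 → 0
  read 'q': 0 → 0
  end 0, rejected
w2:
  start at 1
  read 'q': 1 → 4
  read 'r': 4 → 0
  read 'r': 0 → 2
  read 'r': 2 → 4
  read 'q': 4 → 4
  read 'q': 4 → 4
  read 'q': 4 → 4
  read 'q': 4 → 4
  read 'p': 4 → 2
  read 'q': 2 → 4
  read 'q': 4 → 4
  read 'p': 4 → 2
  read 'q': 2 → 4
  read 'q': 4 → 4
  read 'q': 4 → 4
  read 'r': 4 → 0
  read 'p': 0 → 0
  read 'q': 0 → 0
  read 'q': 0 → 0
  end 0, rejected
w3:
  start at 1
  read 'q': 1 → 4
  read 'q': 4 → 4
  read 'p': 4 → 2
  read 'r': 2 → 4
  read 'p': 4 → 2
  read 'q': 2 → 4
  read 'r': 4 → 0
  read 'q': 0 → 0
  read 'q': 0 → 0
  read 'p': 0 → 0
  read 'q': 0 → 0
  read 'q': 0 → 0
  read 'r': 0 → 2
  read 'p': 2 → 3
  read 'q': 3 → 0
  read 'q': 0 → 0
  read 'p': 0 → 0
  read 'q': 0 → 0
  read 'r': 0 → 2
  read 'r': 2 → 4
  end 4, rejected
w4:
  start at 1
  read 'q': 1 → 4
  read 'r': 4 → 0
  read 'r': 0 → 2
  read 'p': 2 → 3
  read 'p': 3 → 1
  read 'p': 1 → 1
  read 'r': 1 → 0
  read 'r': 0 → 2
  read 'q': 2 → 4
  read 'p': 4 → 2
  read 'q': 2 → 4
  read 'p': 4 → 2
  read 'p': 2 → 3
  read 'q': 3 → 0
  read 'r': 0 → 2
  read 'r': 2 → 4
  read 'r': 4 → 0
  read 'p': 0 → 0
  read 'q': 0 → 0
  read 'r': 0 → 2
  read 'p': 2 → 3
  end 3, rejected
w5:
  start at 1
  read 'p': 1 → 1
  read 'p': 1 → 1
  read 'p': 1 → 1
  read 'p': 1 → 1
  read 'q': 1 → 4
  read 'q': 4 → 4
  read 'q': 4 → 4
  read 'q': 4 → 4
  read 'p': 4 → 2
  read 'p': 2 → 3
  read 'p': 3 → 1
  read 'r': 1 → 0
  read 'p': 0 → 0
  read 'p': 0 → 0
  read 'p': 0 → 0
  end 0, rejected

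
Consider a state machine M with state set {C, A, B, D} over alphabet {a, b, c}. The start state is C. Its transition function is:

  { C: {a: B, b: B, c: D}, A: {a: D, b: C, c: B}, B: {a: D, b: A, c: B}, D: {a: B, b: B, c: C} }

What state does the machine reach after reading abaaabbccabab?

B

C → B → A → D → B → D → B → A → B → B → D → B → D → B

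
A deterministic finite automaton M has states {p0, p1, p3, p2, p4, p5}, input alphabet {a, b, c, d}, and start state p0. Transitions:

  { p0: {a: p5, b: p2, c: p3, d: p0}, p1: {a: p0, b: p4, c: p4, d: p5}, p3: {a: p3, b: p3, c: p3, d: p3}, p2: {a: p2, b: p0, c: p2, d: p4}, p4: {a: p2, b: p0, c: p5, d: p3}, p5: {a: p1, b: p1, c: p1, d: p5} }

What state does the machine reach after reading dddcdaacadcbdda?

p3

start at p0
read 'd': p0 → p0
read 'd': p0 → p0
read 'd': p0 → p0
read 'c': p0 → p3
read 'd': p3 → p3
read 'a': p3 → p3
read 'a': p3 → p3
read 'c': p3 → p3
read 'a': p3 → p3
read 'd': p3 → p3
read 'c': p3 → p3
read 'b': p3 → p3
read 'd': p3 → p3
read 'd': p3 → p3
read 'a': p3 → p3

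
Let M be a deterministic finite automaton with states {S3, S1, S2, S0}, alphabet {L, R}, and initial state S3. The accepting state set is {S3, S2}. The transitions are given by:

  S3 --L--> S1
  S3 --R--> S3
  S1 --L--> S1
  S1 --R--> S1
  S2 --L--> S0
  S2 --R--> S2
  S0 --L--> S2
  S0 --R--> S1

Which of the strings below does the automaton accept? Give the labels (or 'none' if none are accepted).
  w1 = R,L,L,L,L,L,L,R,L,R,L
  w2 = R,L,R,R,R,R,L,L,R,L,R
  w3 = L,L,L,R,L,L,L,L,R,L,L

none

w1: S3 → S3 → S1 → S1 → S1 → S1 → S1 → S1 → S1 → S1 → S1 → S1  → end S1, rejected
w2: S3 → S3 → S1 → S1 → S1 → S1 → S1 → S1 → S1 → S1 → S1 → S1  → end S1, rejected
w3: S3 → S1 → S1 → S1 → S1 → S1 → S1 → S1 → S1 → S1 → S1 → S1  → end S1, rejected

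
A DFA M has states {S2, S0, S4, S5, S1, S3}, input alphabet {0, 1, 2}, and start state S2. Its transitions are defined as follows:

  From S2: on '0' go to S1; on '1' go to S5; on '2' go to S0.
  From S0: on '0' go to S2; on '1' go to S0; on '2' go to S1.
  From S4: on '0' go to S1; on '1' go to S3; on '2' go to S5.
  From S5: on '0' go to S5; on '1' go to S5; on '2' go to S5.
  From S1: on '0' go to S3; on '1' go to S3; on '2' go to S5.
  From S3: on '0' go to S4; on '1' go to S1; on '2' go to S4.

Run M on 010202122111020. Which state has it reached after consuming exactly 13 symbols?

S5

Trace: S2 -0-> S1 -1-> S3 -0-> S4 -2-> S5 -0-> S5 -2-> S5 -1-> S5 -2-> S5 -2-> S5 -1-> S5 -1-> S5 -1-> S5 -0-> S5
After 13 symbols: S5.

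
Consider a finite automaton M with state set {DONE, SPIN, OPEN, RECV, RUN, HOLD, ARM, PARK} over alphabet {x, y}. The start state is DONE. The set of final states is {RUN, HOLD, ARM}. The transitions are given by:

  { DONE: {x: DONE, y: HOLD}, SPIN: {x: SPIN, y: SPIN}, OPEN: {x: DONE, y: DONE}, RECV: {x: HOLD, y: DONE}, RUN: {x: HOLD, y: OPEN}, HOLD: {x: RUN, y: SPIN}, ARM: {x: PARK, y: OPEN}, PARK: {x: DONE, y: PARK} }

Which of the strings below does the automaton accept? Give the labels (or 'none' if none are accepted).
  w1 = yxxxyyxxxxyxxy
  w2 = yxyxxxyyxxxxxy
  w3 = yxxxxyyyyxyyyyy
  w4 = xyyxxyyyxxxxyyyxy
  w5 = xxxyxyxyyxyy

none

w1:
  start at DONE
  read 'y': DONE → HOLD
  read 'x': HOLD → RUN
  read 'x': RUN → HOLD
  read 'x': HOLD → RUN
  read 'y': RUN → OPEN
  read 'y': OPEN → DONE
  read 'x': DONE → DONE
  read 'x': DONE → DONE
  read 'x': DONE → DONE
  read 'x': DONE → DONE
  read 'y': DONE → HOLD
  read 'x': HOLD → RUN
  read 'x': RUN → HOLD
  read 'y': HOLD → SPIN
  end SPIN, rejected
w2:
  start at DONE
  read 'y': DONE → HOLD
  read 'x': HOLD → RUN
  read 'y': RUN → OPEN
  read 'x': OPEN → DONE
  read 'x': DONE → DONE
  read 'x': DONE → DONE
  read 'y': DONE → HOLD
  read 'y': HOLD → SPIN
  read 'x': SPIN → SPIN
  read 'x': SPIN → SPIN
  read 'x': SPIN → SPIN
  read 'x': SPIN → SPIN
  read 'x': SPIN → SPIN
  read 'y': SPIN → SPIN
  end SPIN, rejected
w3:
  start at DONE
  read 'y': DONE → HOLD
  read 'x': HOLD → RUN
  read 'x': RUN → HOLD
  read 'x': HOLD → RUN
  read 'x': RUN → HOLD
  read 'y': HOLD → SPIN
  read 'y': SPIN → SPIN
  read 'y': SPIN → SPIN
  read 'y': SPIN → SPIN
  read 'x': SPIN → SPIN
  read 'y': SPIN → SPIN
  read 'y': SPIN → SPIN
  read 'y': SPIN → SPIN
  read 'y': SPIN → SPIN
  read 'y': SPIN → SPIN
  end SPIN, rejected
w4:
  start at DONE
  read 'x': DONE → DONE
  read 'y': DONE → HOLD
  read 'y': HOLD → SPIN
  read 'x': SPIN → SPIN
  read 'x': SPIN → SPIN
  read 'y': SPIN → SPIN
  read 'y': SPIN → SPIN
  read 'y': SPIN → SPIN
  read 'x': SPIN → SPIN
  read 'x': SPIN → SPIN
  read 'x': SPIN → SPIN
  read 'x': SPIN → SPIN
  read 'y': SPIN → SPIN
  read 'y': SPIN → SPIN
  read 'y': SPIN → SPIN
  read 'x': SPIN → SPIN
  read 'y': SPIN → SPIN
  end SPIN, rejected
w5:
  start at DONE
  read 'x': DONE → DONE
  read 'x': DONE → DONE
  read 'x': DONE → DONE
  read 'y': DONE → HOLD
  read 'x': HOLD → RUN
  read 'y': RUN → OPEN
  read 'x': OPEN → DONE
  read 'y': DONE → HOLD
  read 'y': HOLD → SPIN
  read 'x': SPIN → SPIN
  read 'y': SPIN → SPIN
  read 'y': SPIN → SPIN
  end SPIN, rejected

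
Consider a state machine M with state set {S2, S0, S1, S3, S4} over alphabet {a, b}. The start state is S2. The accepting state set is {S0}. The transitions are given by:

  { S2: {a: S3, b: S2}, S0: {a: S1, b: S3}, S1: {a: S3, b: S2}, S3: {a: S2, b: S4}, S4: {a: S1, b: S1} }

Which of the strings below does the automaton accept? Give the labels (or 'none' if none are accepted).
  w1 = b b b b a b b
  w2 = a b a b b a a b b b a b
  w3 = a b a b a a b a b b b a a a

w1:
  start at S2
  read 'b': S2 → S2
  read 'b': S2 → S2
  read 'b': S2 → S2
  read 'b': S2 → S2
  read 'a': S2 → S3
  read 'b': S3 → S4
  read 'b': S4 → S1
  end S1, rejected
w2:
  start at S2
  read 'a': S2 → S3
  read 'b': S3 → S4
  read 'a': S4 → S1
  read 'b': S1 → S2
  read 'b': S2 → S2
  read 'a': S2 → S3
  read 'a': S3 → S2
  read 'b': S2 → S2
  read 'b': S2 → S2
  read 'b': S2 → S2
  read 'a': S2 → S3
  read 'b': S3 → S4
  end S4, rejected
w3:
  start at S2
  read 'a': S2 → S3
  read 'b': S3 → S4
  read 'a': S4 → S1
  read 'b': S1 → S2
  read 'a': S2 → S3
  read 'a': S3 → S2
  read 'b': S2 → S2
  read 'a': S2 → S3
  read 'b': S3 → S4
  read 'b': S4 → S1
  read 'b': S1 → S2
  read 'a': S2 → S3
  read 'a': S3 → S2
  read 'a': S2 → S3
  end S3, rejected

none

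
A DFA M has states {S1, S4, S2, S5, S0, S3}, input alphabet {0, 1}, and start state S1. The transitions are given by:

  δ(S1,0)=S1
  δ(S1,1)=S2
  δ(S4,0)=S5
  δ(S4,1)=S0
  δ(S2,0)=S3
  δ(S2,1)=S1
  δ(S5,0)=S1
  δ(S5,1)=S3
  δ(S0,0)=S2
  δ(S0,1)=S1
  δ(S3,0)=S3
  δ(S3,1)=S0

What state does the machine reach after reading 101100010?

S1 → S2 → S3 → S0 → S1 → S1 → S1 → S1 → S2 → S3

S3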